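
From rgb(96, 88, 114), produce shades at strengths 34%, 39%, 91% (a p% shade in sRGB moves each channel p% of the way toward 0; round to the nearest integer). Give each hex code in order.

34%: (96 − 32.64 = 63.36→63, 88 − 29.92 = 58.08→58, 114 − 38.76 = 75.24→75) → #3F3A4B
39%: (96 − 37.44 = 58.56→59, 88 − 34.32 = 53.68→54, 114 − 44.46 = 69.54→70) → #3B3646
91%: (96 − 87.36 = 8.64→9, 88 − 80.08 = 7.92→8, 114 − 103.74 = 10.26→10) → #09080A

#3F3A4B, #3B3646, #09080A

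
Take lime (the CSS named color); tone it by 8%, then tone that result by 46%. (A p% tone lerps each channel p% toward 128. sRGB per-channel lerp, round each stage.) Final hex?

CSS lime is rgb(0, 255, 0).
An 8% tone moves each channel 8% toward 128:
  R: 0 + 0.08×(128−0) = 0 + 10.24 = 10.24 → 10
  G: 255 + 0.08×(128−255) = 255 − 10.16 = 244.84 → 245
  B: 0 + 0.08×(128−0) = 0 + 10.24 = 10.24 → 10
After the tone: rgb(10, 245, 10) = #0AF50A.
A 46% tone moves each channel 46% toward 128:
  R: 10 + 0.46×(128−10) = 10 + 54.28 = 64.28 → 64
  G: 245 + 0.46×(128−245) = 245 − 53.82 = 191.18 → 191
  B: 10 + 54.28 = 64.28 → 64
rgb(64, 191, 64) = #40BF40.

#40BF40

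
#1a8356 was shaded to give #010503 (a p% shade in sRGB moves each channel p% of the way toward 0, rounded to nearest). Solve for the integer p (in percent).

#1a8356 is rgb(26, 131, 86); #010503 is rgb(1, 5, 3).
On the G channel (widest range): 5 ≈ 131 + (p/100)(0 − 131), so p ≈ 100×(5 − 131)/(0 − 131) = -12600/-131 = 96.18.
p = 96 reproduces all three channels after rounding.

96%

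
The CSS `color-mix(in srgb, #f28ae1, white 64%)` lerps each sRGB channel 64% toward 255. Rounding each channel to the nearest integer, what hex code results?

#fad5f4

#f28ae1 is rgb(242, 138, 225).
Lerp each channel 64% toward 255:
  R: 242 + 8.32 = 250.32 → 250
  G: 138 + 0.64×(255−138) = 138 + 74.88 = 212.88 → 213
  B: 225 + 0.64×(255−225) = 225 + 19.2 = 244.2 → 244
rgb(250, 213, 244) = #fad5f4.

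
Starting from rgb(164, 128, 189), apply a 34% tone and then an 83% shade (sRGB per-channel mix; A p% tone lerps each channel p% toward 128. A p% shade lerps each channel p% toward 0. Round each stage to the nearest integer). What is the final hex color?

A 34% tone moves each channel 34% toward 128:
  R: 164 − 12.24 = 151.76 → 152
  G: 128 + 0 = 128 → 128
  B: 189 + 0.34×(128−189) = 189 − 20.74 = 168.26 → 168
After the tone: rgb(152, 128, 168) = #9880a8.
Lerp each channel 83% toward 0:
  R: 152 + 0.83×(0−152) = 152 − 126.16 = 25.84 → 26
  G: 128 − 106.24 = 21.76 → 22
  B: 168 + 0.83×(0−168) = 168 − 139.44 = 28.56 → 29
rgb(26, 22, 29) = #1a161d.

#1a161d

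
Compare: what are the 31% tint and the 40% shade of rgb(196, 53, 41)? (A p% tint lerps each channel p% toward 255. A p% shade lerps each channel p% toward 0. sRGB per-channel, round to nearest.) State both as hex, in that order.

31% tint:
  R: 196 + 0.31×(255−196) = 196 + 18.29 = 214.29 → 214
  G: 53 + 0.31×(255−53) = 53 + 62.62 = 115.62 → 116
  B: 41 + 66.34 = 107.34 → 107
  → #d6746b
40% shade:
  R: 196 + 0.4×(0−196) = 196 − 78.4 = 117.6 → 118
  G: 53 + 0.4×(0−53) = 53 − 21.2 = 31.8 → 32
  B: 41 + 0.4×(0−41) = 41 − 16.4 = 24.6 → 25
  → #762019

#d6746b, #762019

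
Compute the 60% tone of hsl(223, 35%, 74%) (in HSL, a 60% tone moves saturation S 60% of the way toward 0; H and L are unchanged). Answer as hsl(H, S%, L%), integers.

hsl(223, 14%, 74%)

S moves 60% from 35 toward 0: 35 − 21 = 14 → 14.
H and L are unchanged.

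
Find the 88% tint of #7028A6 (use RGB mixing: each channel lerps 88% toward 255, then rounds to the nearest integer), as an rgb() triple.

#7028A6 is rgb(112, 40, 166).
Per channel, c → c + 0.88(255 − c):
  R: 112 + 125.84 = 237.84 → 238
  G: 40 + 0.88×(255−40) = 40 + 189.2 = 229.2 → 229
  B: 166 + 78.32 = 244.32 → 244

rgb(238, 229, 244)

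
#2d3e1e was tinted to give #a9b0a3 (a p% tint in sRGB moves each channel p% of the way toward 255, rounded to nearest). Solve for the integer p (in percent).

#2d3e1e is rgb(45, 62, 30); #a9b0a3 is rgb(169, 176, 163).
On the B channel (widest range): 163 ≈ 30 + (p/100)(255 − 30), so p ≈ 100×(163 − 30)/(255 − 30) = 13300/225 = 59.11.
p = 59 reproduces all three channels after rounding.

59%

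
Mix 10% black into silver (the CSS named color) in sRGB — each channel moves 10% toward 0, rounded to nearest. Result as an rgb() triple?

CSS silver is rgb(192, 192, 192).
Per channel, c → c + 0.1(0 − c):
  R: 192 + 0.1×(0−192) = 192 − 19.2 = 172.8 → 173
  G: 192 + 0.1×(0−192) = 192 − 19.2 = 172.8 → 173
  B: 192 + 0.1×(0−192) = 192 − 19.2 = 172.8 → 173

rgb(173, 173, 173)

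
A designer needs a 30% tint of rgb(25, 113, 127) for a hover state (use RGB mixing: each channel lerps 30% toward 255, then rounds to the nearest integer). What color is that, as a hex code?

A 30% tint moves each channel 30% toward 255:
  R: 25 + 0.3×(255−25) = 25 + 69 = 94 → 94
  G: 113 + 0.3×(255−113) = 113 + 42.6 = 155.6 → 156
  B: 127 + 38.4 = 165.4 → 165
rgb(94, 156, 165) = #5e9ca5.

#5e9ca5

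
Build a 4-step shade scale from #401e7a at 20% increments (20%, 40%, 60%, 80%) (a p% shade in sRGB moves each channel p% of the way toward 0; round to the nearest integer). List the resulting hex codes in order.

#331862, #261249, #1a0c31, #0d0618

#401e7a is rgb(64, 30, 122).
20%: (64 − 12.8 = 51.2→51, 30 − 6 = 24→24, 122 − 24.4 = 97.6→98) → #331862
40%: (64 − 25.6 = 38.4→38, 30 − 12 = 18→18, 122 − 48.8 = 73.2→73) → #261249
60%: (64 − 38.4 = 25.6→26, 30 − 18 = 12→12, 122 − 73.2 = 48.8→49) → #1a0c31
80%: (64 − 51.2 = 12.8→13, 30 − 24 = 6→6, 122 − 97.6 = 24.4→24) → #0d0618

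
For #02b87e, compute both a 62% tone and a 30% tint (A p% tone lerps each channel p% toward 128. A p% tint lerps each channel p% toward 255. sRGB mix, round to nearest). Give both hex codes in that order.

#50957f, #4ecda5

#02b87e is rgb(2, 184, 126).
62% tone:
  R: 2 + 0.62×(128−2) = 2 + 78.12 = 80.12 → 80
  G: 184 − 34.72 = 149.28 → 149
  B: 126 + 0.62×(128−126) = 126 + 1.24 = 127.24 → 127
  → #50957f
30% tint:
  R: 2 + 75.9 = 77.9 → 78
  G: 184 + 21.3 = 205.3 → 205
  B: 126 + 0.3×(255−126) = 126 + 38.7 = 164.7 → 165
  → #4ecda5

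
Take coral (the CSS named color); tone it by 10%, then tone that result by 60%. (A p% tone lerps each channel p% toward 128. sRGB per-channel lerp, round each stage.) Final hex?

CSS coral is rgb(255, 127, 80).
Per channel, c → c + 0.1(128 − c):
  R: 255 + 0.1×(128−255) = 255 − 12.7 = 242.3 → 242
  G: 127 + 0.1×(128−127) = 127 + 0.1 = 127.1 → 127
  B: 80 + 0.1×(128−80) = 80 + 4.8 = 84.8 → 85
After the tone: rgb(242, 127, 85) = #f27f55.
Per channel, c → c + 0.6(128 − c):
  R: 242 + 0.6×(128−242) = 242 − 68.4 = 173.6 → 174
  G: 127 + 0.6×(128−127) = 127 + 0.6 = 127.6 → 128
  B: 85 + 25.8 = 110.8 → 111
rgb(174, 128, 111) = #ae806f.

#ae806f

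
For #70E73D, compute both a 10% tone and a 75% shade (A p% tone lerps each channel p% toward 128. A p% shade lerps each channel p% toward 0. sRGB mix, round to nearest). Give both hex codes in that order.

#70E73D is rgb(112, 231, 61).
10% tone:
  R: 112 + 1.6 = 113.6 → 114
  G: 231 − 10.3 = 220.7 → 221
  B: 61 + 0.1×(128−61) = 61 + 6.7 = 67.7 → 68
  → #72DD44
75% shade:
  R: 112 + 0.75×(0−112) = 112 − 84 = 28 → 28
  G: 231 + 0.75×(0−231) = 231 − 173.25 = 57.75 → 58
  B: 61 + 0.75×(0−61) = 61 − 45.75 = 15.25 → 15
  → #1C3A0F

#72DD44, #1C3A0F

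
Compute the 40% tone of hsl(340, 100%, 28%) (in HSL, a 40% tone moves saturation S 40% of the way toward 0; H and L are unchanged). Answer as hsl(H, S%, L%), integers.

hsl(340, 60%, 28%)

S moves 40% from 100 toward 0: 100 − 40 = 60 → 60.
H and L are unchanged.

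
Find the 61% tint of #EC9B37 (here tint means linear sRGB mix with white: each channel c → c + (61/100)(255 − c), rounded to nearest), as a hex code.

#EC9B37 is rgb(236, 155, 55).
A 61% tint moves each channel 61% toward 255:
  R: 236 + 0.61×(255−236) = 236 + 11.59 = 247.59 → 248
  G: 155 + 0.61×(255−155) = 155 + 61 = 216 → 216
  B: 55 + 0.61×(255−55) = 55 + 122 = 177 → 177
rgb(248, 216, 177) = #F8D8B1.

#F8D8B1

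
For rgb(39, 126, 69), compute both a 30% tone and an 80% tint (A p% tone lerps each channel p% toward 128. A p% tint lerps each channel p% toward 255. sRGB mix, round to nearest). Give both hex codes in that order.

#427f57, #d4e5da

30% tone:
  R: 39 + 0.3×(128−39) = 39 + 26.7 = 65.7 → 66
  G: 126 + 0.3×(128−126) = 126 + 0.6 = 126.6 → 127
  B: 69 + 0.3×(128−69) = 69 + 17.7 = 86.7 → 87
  → #427f57
80% tint:
  R: 39 + 172.8 = 211.8 → 212
  G: 126 + 103.2 = 229.2 → 229
  B: 69 + 0.8×(255−69) = 69 + 148.8 = 217.8 → 218
  → #d4e5da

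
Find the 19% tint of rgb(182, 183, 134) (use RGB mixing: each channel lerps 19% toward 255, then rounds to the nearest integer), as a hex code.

A 19% tint moves each channel 19% toward 255:
  R: 182 + 0.19×(255−182) = 182 + 13.87 = 195.87 → 196
  G: 183 + 0.19×(255−183) = 183 + 13.68 = 196.68 → 197
  B: 134 + 22.99 = 156.99 → 157
rgb(196, 197, 157) = #C4C59D.

#C4C59D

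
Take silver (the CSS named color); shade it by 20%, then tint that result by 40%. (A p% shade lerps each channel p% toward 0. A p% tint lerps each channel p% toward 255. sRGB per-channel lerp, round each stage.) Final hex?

CSS silver is rgb(192, 192, 192).
Lerp each channel 20% toward 0:
  R: 192 + 0.2×(0−192) = 192 − 38.4 = 153.6 → 154
  G: 192 + 0.2×(0−192) = 192 − 38.4 = 153.6 → 154
  B: 192 + 0.2×(0−192) = 192 − 38.4 = 153.6 → 154
After the shade: rgb(154, 154, 154) = #9a9a9a.
Lerp each channel 40% toward 255:
  R: 154 + 0.4×(255−154) = 154 + 40.4 = 194.4 → 194
  G: 154 + 0.4×(255−154) = 154 + 40.4 = 194.4 → 194
  B: 154 + 0.4×(255−154) = 154 + 40.4 = 194.4 → 194
rgb(194, 194, 194) = #c2c2c2.

#c2c2c2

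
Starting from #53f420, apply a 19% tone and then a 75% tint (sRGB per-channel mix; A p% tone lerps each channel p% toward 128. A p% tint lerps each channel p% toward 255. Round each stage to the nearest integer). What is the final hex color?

#53f420 is rgb(83, 244, 32).
Per channel, c → c + 0.19(128 − c):
  R: 83 + 0.19×(128−83) = 83 + 8.55 = 91.55 → 92
  G: 244 + 0.19×(128−244) = 244 − 22.04 = 221.96 → 222
  B: 32 + 18.24 = 50.24 → 50
After the tone: rgb(92, 222, 50) = #5cde32.
A 75% tint moves each channel 75% toward 255:
  R: 92 + 0.75×(255−92) = 92 + 122.25 = 214.25 → 214
  G: 222 + 24.75 = 246.75 → 247
  B: 50 + 0.75×(255−50) = 50 + 153.75 = 203.75 → 204
rgb(214, 247, 204) = #d6f7cc.

#d6f7cc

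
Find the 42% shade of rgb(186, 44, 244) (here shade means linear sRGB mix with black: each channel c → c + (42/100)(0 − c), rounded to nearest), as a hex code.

A 42% shade moves each channel 42% toward 0:
  R: 186 + 0.42×(0−186) = 186 − 78.12 = 107.88 → 108
  G: 44 − 18.48 = 25.52 → 26
  B: 244 − 102.48 = 141.52 → 142
rgb(108, 26, 142) = #6C1A8E.

#6C1A8E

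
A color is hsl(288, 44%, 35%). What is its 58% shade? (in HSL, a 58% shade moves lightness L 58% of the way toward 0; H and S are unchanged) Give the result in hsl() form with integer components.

L moves 58% from 35 toward 0: 35 − 20.3 = 14.7 → 15.
H and S are unchanged.

hsl(288, 44%, 15%)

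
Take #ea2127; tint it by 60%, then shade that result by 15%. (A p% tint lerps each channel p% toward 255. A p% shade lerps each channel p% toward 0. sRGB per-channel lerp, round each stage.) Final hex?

#ea2127 is rgb(234, 33, 39).
Per channel, c → c + 0.6(255 − c):
  R: 234 + 12.6 = 246.6 → 247
  G: 33 + 133.2 = 166.2 → 166
  B: 39 + 0.6×(255−39) = 39 + 129.6 = 168.6 → 169
After the tint: rgb(247, 166, 169) = #f7a6a9.
Lerp each channel 15% toward 0:
  R: 247 − 37.05 = 209.95 → 210
  G: 166 + 0.15×(0−166) = 166 − 24.9 = 141.1 → 141
  B: 169 + 0.15×(0−169) = 169 − 25.35 = 143.65 → 144
rgb(210, 141, 144) = #d28d90.

#d28d90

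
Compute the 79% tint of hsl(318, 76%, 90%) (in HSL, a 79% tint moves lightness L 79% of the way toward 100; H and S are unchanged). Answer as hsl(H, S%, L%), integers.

L moves 79% from 90 toward 100: 90 + 7.9 = 97.9 → 98.
H and S are unchanged.

hsl(318, 76%, 98%)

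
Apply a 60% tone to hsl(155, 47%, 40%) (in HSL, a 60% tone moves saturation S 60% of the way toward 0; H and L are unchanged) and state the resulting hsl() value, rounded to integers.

S moves 60% from 47 toward 0: 47 − 28.2 = 18.8 → 19.
H and L are unchanged.

hsl(155, 19%, 40%)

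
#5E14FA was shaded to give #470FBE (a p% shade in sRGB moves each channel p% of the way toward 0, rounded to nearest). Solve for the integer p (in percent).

24%

#5E14FA is rgb(94, 20, 250); #470FBE is rgb(71, 15, 190).
On the B channel (widest range): 190 ≈ 250 + (p/100)(0 − 250), so p ≈ 100×(190 − 250)/(0 − 250) = -6000/-250 = 24.00.
p = 24 reproduces all three channels after rounding.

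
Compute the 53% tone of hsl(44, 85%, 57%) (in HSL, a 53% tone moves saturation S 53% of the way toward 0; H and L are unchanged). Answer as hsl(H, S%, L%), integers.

S moves 53% from 85 toward 0: 85 − 45.05 = 39.95 → 40.
H and L are unchanged.

hsl(44, 40%, 57%)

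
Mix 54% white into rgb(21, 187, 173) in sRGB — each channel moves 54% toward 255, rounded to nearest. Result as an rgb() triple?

rgb(147, 224, 217)

Lerp each channel 54% toward 255:
  R: 21 + 0.54×(255−21) = 21 + 126.36 = 147.36 → 147
  G: 187 + 36.72 = 223.72 → 224
  B: 173 + 0.54×(255−173) = 173 + 44.28 = 217.28 → 217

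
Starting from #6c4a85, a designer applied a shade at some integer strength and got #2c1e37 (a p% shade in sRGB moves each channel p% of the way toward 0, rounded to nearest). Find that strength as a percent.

59%

#6c4a85 is rgb(108, 74, 133); #2c1e37 is rgb(44, 30, 55).
On the B channel (widest range): 55 ≈ 133 + (p/100)(0 − 133), so p ≈ 100×(55 − 133)/(0 − 133) = -7800/-133 = 58.65.
p = 59 reproduces all three channels after rounding.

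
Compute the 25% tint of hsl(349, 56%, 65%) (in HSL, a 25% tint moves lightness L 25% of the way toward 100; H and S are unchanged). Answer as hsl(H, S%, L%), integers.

L moves 25% from 65 toward 100: 65 + 8.75 = 73.75 → 74.
H and S are unchanged.

hsl(349, 56%, 74%)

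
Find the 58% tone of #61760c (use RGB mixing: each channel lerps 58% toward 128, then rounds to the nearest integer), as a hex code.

#61760c is rgb(97, 118, 12).
Per channel, c → c + 0.58(128 − c):
  R: 97 + 17.98 = 114.98 → 115
  G: 118 + 0.58×(128−118) = 118 + 5.8 = 123.8 → 124
  B: 12 + 0.58×(128−12) = 12 + 67.28 = 79.28 → 79
rgb(115, 124, 79) = #737c4f.

#737c4f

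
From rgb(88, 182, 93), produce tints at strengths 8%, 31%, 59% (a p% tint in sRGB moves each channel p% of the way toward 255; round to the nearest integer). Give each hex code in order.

#65BC6A, #8CCD8F, #BBE1BD

8%: (88 + 13.36 = 101.36→101, 182 + 5.84 = 187.84→188, 93 + 12.96 = 105.96→106) → #65BC6A
31%: (88 + 51.77 = 139.77→140, 182 + 22.63 = 204.63→205, 93 + 50.22 = 143.22→143) → #8CCD8F
59%: (88 + 98.53 = 186.53→187, 182 + 43.07 = 225.07→225, 93 + 95.58 = 188.58→189) → #BBE1BD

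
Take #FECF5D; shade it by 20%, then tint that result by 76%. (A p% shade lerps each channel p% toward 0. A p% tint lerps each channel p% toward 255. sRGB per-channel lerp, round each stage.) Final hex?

#FECF5D is rgb(254, 207, 93).
Lerp each channel 20% toward 0:
  R: 254 + 0.2×(0−254) = 254 − 50.8 = 203.2 → 203
  G: 207 + 0.2×(0−207) = 207 − 41.4 = 165.6 → 166
  B: 93 − 18.6 = 74.4 → 74
After the shade: rgb(203, 166, 74) = #CBA64A.
Per channel, c → c + 0.76(255 − c):
  R: 203 + 39.52 = 242.52 → 243
  G: 166 + 0.76×(255−166) = 166 + 67.64 = 233.64 → 234
  B: 74 + 0.76×(255−74) = 74 + 137.56 = 211.56 → 212
rgb(243, 234, 212) = #F3EAD4.

#F3EAD4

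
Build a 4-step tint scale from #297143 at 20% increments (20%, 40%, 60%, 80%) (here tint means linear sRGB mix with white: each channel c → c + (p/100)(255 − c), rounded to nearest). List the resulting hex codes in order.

#548d69, #7faa8e, #a9c6b4, #d4e3d9

#297143 is rgb(41, 113, 67).
20%: (41 + 42.8 = 83.8→84, 113 + 28.4 = 141.4→141, 67 + 37.6 = 104.6→105) → #548d69
40%: (41 + 85.6 = 126.6→127, 113 + 56.8 = 169.8→170, 67 + 75.2 = 142.2→142) → #7faa8e
60%: (41 + 128.4 = 169.4→169, 113 + 85.2 = 198.2→198, 67 + 112.8 = 179.8→180) → #a9c6b4
80%: (41 + 171.2 = 212.2→212, 113 + 113.6 = 226.6→227, 67 + 150.4 = 217.4→217) → #d4e3d9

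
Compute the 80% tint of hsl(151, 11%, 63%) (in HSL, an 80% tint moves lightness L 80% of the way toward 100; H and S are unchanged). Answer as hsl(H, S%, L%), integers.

L moves 80% from 63 toward 100: 63 + 29.6 = 92.6 → 93.
H and S are unchanged.

hsl(151, 11%, 93%)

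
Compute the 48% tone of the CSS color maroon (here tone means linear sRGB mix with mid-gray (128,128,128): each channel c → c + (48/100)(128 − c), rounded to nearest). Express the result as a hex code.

CSS maroon is rgb(128, 0, 0).
Lerp each channel 48% toward 128:
  R: 128 + 0.48×(128−128) = 128 + 0 = 128 → 128
  G: 0 + 61.44 = 61.44 → 61
  B: 0 + 0.48×(128−0) = 0 + 61.44 = 61.44 → 61
rgb(128, 61, 61) = #803d3d.

#803d3d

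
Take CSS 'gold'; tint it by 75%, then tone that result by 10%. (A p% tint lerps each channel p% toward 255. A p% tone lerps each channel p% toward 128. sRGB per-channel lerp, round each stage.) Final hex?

#f2e9b9

CSS gold is rgb(255, 215, 0).
Per channel, c → c + 0.75(255 − c):
  R: 255 + 0 = 255 → 255
  G: 215 + 0.75×(255−215) = 215 + 30 = 245 → 245
  B: 0 + 0.75×(255−0) = 0 + 191.25 = 191.25 → 191
After the tint: rgb(255, 245, 191) = #fff5bf.
Per channel, c → c + 0.1(128 − c):
  R: 255 − 12.7 = 242.3 → 242
  G: 245 + 0.1×(128−245) = 245 − 11.7 = 233.3 → 233
  B: 191 + 0.1×(128−191) = 191 − 6.3 = 184.7 → 185
rgb(242, 233, 185) = #f2e9b9.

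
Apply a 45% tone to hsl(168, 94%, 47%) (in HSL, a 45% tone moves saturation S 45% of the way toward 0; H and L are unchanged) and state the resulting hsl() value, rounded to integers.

S moves 45% from 94 toward 0: 94 − 42.3 = 51.7 → 52.
H and L are unchanged.

hsl(168, 52%, 47%)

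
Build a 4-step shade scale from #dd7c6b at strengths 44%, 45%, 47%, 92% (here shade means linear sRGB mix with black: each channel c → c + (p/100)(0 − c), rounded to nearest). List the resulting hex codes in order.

#dd7c6b is rgb(221, 124, 107).
44%: (221 − 97.24 = 123.76→124, 124 − 54.56 = 69.44→69, 107 − 47.08 = 59.92→60) → #7c453c
45%: (221 − 99.45 = 121.55→122, 124 − 55.8 = 68.2→68, 107 − 48.15 = 58.85→59) → #7a443b
47%: (221 − 103.87 = 117.13→117, 124 − 58.28 = 65.72→66, 107 − 50.29 = 56.71→57) → #754239
92%: (221 − 203.32 = 17.68→18, 124 − 114.08 = 9.92→10, 107 − 98.44 = 8.56→9) → #120a09

#7c453c, #7a443b, #754239, #120a09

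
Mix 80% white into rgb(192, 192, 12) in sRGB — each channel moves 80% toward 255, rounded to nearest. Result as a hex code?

#F2F2CE

An 80% tint moves each channel 80% toward 255:
  R: 192 + 50.4 = 242.4 → 242
  G: 192 + 50.4 = 242.4 → 242
  B: 12 + 0.8×(255−12) = 12 + 194.4 = 206.4 → 206
rgb(242, 242, 206) = #F2F2CE.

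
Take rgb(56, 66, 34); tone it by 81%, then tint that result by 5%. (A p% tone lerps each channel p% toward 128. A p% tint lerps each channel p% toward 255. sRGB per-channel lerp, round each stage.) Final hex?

#797B75

Lerp each channel 81% toward 128:
  R: 56 + 0.81×(128−56) = 56 + 58.32 = 114.32 → 114
  G: 66 + 0.81×(128−66) = 66 + 50.22 = 116.22 → 116
  B: 34 + 0.81×(128−34) = 34 + 76.14 = 110.14 → 110
After the tone: rgb(114, 116, 110) = #72746E.
Per channel, c → c + 0.05(255 − c):
  R: 114 + 0.05×(255−114) = 114 + 7.05 = 121.05 → 121
  G: 116 + 0.05×(255−116) = 116 + 6.95 = 122.95 → 123
  B: 110 + 0.05×(255−110) = 110 + 7.25 = 117.25 → 117
rgb(121, 123, 117) = #797B75.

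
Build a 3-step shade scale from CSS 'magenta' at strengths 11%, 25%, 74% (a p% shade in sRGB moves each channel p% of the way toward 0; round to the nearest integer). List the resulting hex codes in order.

#e300e3, #bf00bf, #420042

CSS magenta is rgb(255, 0, 255).
11%: (255 − 28.05 = 226.95→227, 0→0, 255 − 28.05 = 226.95→227) → #e300e3
25%: (255 − 63.75 = 191.25→191, 0→0, 255 − 63.75 = 191.25→191) → #bf00bf
74%: (255 − 188.7 = 66.3→66, 0→0, 255 − 188.7 = 66.3→66) → #420042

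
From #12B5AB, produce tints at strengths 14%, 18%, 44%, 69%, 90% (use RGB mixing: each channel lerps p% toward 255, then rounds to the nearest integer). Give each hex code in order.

#33BFB7, #3DC2BA, #7AD6D0, #B6E8E5, #E7F8F7

#12B5AB is rgb(18, 181, 171).
14%: (18 + 33.18 = 51.18→51, 181 + 10.36 = 191.36→191, 171 + 11.76 = 182.76→183) → #33BFB7
18%: (18 + 42.66 = 60.66→61, 181 + 13.32 = 194.32→194, 171 + 15.12 = 186.12→186) → #3DC2BA
44%: (18 + 104.28 = 122.28→122, 181 + 32.56 = 213.56→214, 171 + 36.96 = 207.96→208) → #7AD6D0
69%: (18 + 163.53 = 181.53→182, 181 + 51.06 = 232.06→232, 171 + 57.96 = 228.96→229) → #B6E8E5
90%: (18 + 213.3 = 231.3→231, 181 + 66.6 = 247.6→248, 171 + 75.6 = 246.6→247) → #E7F8F7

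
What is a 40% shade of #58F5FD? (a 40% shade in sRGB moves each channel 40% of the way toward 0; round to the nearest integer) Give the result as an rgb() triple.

rgb(53, 147, 152)

#58F5FD is rgb(88, 245, 253).
A 40% shade moves each channel 40% toward 0:
  R: 88 + 0.4×(0−88) = 88 − 35.2 = 52.8 → 53
  G: 245 − 98 = 147 → 147
  B: 253 − 101.2 = 151.8 → 152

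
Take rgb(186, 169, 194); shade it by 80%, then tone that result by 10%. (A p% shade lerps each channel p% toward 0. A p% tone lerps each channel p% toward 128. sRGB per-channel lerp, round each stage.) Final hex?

An 80% shade moves each channel 80% toward 0:
  R: 186 − 148.8 = 37.2 → 37
  G: 169 − 135.2 = 33.8 → 34
  B: 194 + 0.8×(0−194) = 194 − 155.2 = 38.8 → 39
After the shade: rgb(37, 34, 39) = #252227.
A 10% tone moves each channel 10% toward 128:
  R: 37 + 9.1 = 46.1 → 46
  G: 34 + 0.1×(128−34) = 34 + 9.4 = 43.4 → 43
  B: 39 + 8.9 = 47.9 → 48
rgb(46, 43, 48) = #2E2B30.

#2E2B30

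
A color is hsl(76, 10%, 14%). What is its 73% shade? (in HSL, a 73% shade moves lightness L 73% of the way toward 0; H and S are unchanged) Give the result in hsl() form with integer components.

L moves 73% from 14 toward 0: 14 − 10.22 = 3.78 → 4.
H and S are unchanged.

hsl(76, 10%, 4%)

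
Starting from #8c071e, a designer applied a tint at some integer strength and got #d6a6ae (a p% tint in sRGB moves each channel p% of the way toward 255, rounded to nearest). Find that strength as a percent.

#8c071e is rgb(140, 7, 30); #d6a6ae is rgb(214, 166, 174).
On the G channel (widest range): 166 ≈ 7 + (p/100)(255 − 7), so p ≈ 100×(166 − 7)/(255 − 7) = 15900/248 = 64.11.
p = 64 reproduces all three channels after rounding.

64%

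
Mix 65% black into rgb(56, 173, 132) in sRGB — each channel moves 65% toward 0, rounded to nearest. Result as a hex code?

A 65% shade moves each channel 65% toward 0:
  R: 56 + 0.65×(0−56) = 56 − 36.4 = 19.6 → 20
  G: 173 + 0.65×(0−173) = 173 − 112.45 = 60.55 → 61
  B: 132 − 85.8 = 46.2 → 46
rgb(20, 61, 46) = #143d2e.

#143d2e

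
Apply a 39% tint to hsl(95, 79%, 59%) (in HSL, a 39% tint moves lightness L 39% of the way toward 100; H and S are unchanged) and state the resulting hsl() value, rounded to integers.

hsl(95, 79%, 75%)

L moves 39% from 59 toward 100: 59 + 15.99 = 74.99 → 75.
H and S are unchanged.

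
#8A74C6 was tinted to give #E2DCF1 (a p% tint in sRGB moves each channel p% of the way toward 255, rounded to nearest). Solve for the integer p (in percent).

#8A74C6 is rgb(138, 116, 198); #E2DCF1 is rgb(226, 220, 241).
On the G channel (widest range): 220 ≈ 116 + (p/100)(255 − 116), so p ≈ 100×(220 − 116)/(255 − 116) = 10400/139 = 74.82.
p = 75 reproduces all three channels after rounding.

75%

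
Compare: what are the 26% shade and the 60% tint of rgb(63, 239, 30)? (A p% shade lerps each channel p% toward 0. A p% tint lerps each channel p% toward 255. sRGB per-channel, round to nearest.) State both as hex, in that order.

#2FB116, #B2F9A5

26% shade:
  R: 63 + 0.26×(0−63) = 63 − 16.38 = 46.62 → 47
  G: 239 + 0.26×(0−239) = 239 − 62.14 = 176.86 → 177
  B: 30 − 7.8 = 22.2 → 22
  → #2FB116
60% tint:
  R: 63 + 115.2 = 178.2 → 178
  G: 239 + 9.6 = 248.6 → 249
  B: 30 + 0.6×(255−30) = 30 + 135 = 165 → 165
  → #B2F9A5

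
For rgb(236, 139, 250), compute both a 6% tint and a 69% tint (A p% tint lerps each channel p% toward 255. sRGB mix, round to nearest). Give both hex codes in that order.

6% tint:
  R: 236 + 0.06×(255−236) = 236 + 1.14 = 237.14 → 237
  G: 139 + 0.06×(255−139) = 139 + 6.96 = 145.96 → 146
  B: 250 + 0.3 = 250.3 → 250
  → #ED92FA
69% tint:
  R: 236 + 0.69×(255−236) = 236 + 13.11 = 249.11 → 249
  G: 139 + 80.04 = 219.04 → 219
  B: 250 + 0.69×(255−250) = 250 + 3.45 = 253.45 → 253
  → #F9DBFD

#ED92FA, #F9DBFD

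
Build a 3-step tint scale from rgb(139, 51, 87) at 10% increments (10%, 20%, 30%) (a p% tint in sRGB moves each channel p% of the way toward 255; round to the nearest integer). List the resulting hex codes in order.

#974768, #a25c79, #ae7089

10%: (139 + 11.6 = 150.6→151, 51 + 20.4 = 71.4→71, 87 + 16.8 = 103.8→104) → #974768
20%: (139 + 23.2 = 162.2→162, 51 + 40.8 = 91.8→92, 87 + 33.6 = 120.6→121) → #a25c79
30%: (139 + 34.8 = 173.8→174, 51 + 61.2 = 112.2→112, 87 + 50.4 = 137.4→137) → #ae7089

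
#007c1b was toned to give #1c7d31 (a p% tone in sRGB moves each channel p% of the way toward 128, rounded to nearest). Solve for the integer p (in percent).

#007c1b is rgb(0, 124, 27); #1c7d31 is rgb(28, 125, 49).
On the R channel (widest range): 28 ≈ 0 + (p/100)(128 − 0), so p ≈ 100×(28 − 0)/(128 − 0) = 2800/128 = 21.88.
p = 22 reproduces all three channels after rounding.

22%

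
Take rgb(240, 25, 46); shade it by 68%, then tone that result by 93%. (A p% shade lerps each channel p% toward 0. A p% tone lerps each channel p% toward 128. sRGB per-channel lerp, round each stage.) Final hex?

Per channel, c → c + 0.68(0 − c):
  R: 240 + 0.68×(0−240) = 240 − 163.2 = 76.8 → 77
  G: 25 + 0.68×(0−25) = 25 − 17 = 8 → 8
  B: 46 + 0.68×(0−46) = 46 − 31.28 = 14.72 → 15
After the shade: rgb(77, 8, 15) = #4d080f.
Lerp each channel 93% toward 128:
  R: 77 + 0.93×(128−77) = 77 + 47.43 = 124.43 → 124
  G: 8 + 0.93×(128−8) = 8 + 111.6 = 119.6 → 120
  B: 15 + 0.93×(128−15) = 15 + 105.09 = 120.09 → 120
rgb(124, 120, 120) = #7c7878.

#7c7878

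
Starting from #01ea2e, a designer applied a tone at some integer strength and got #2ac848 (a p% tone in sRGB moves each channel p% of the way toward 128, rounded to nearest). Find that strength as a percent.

32%

#01ea2e is rgb(1, 234, 46); #2ac848 is rgb(42, 200, 72).
On the R channel (widest range): 42 ≈ 1 + (p/100)(128 − 1), so p ≈ 100×(42 − 1)/(128 − 1) = 4100/127 = 32.28.
p = 32 reproduces all three channels after rounding.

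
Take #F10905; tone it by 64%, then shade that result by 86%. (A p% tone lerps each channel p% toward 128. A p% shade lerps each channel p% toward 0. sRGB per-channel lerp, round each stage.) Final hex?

#F10905 is rgb(241, 9, 5).
Lerp each channel 64% toward 128:
  R: 241 + 0.64×(128−241) = 241 − 72.32 = 168.68 → 169
  G: 9 + 76.16 = 85.16 → 85
  B: 5 + 78.72 = 83.72 → 84
After the tone: rgb(169, 85, 84) = #A95554.
An 86% shade moves each channel 86% toward 0:
  R: 169 + 0.86×(0−169) = 169 − 145.34 = 23.66 → 24
  G: 85 + 0.86×(0−85) = 85 − 73.1 = 11.9 → 12
  B: 84 + 0.86×(0−84) = 84 − 72.24 = 11.76 → 12
rgb(24, 12, 12) = #180C0C.

#180C0C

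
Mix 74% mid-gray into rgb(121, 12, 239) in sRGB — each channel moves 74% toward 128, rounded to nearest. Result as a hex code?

#7E629D

Per channel, c → c + 0.74(128 − c):
  R: 121 + 5.18 = 126.18 → 126
  G: 12 + 85.84 = 97.84 → 98
  B: 239 + 0.74×(128−239) = 239 − 82.14 = 156.86 → 157
rgb(126, 98, 157) = #7E629D.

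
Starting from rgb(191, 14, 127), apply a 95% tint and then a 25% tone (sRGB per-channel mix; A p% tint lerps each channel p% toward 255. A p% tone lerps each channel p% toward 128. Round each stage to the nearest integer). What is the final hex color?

Lerp each channel 95% toward 255:
  R: 191 + 0.95×(255−191) = 191 + 60.8 = 251.8 → 252
  G: 14 + 0.95×(255−14) = 14 + 228.95 = 242.95 → 243
  B: 127 + 121.6 = 248.6 → 249
After the tint: rgb(252, 243, 249) = #fcf3f9.
A 25% tone moves each channel 25% toward 128:
  R: 252 + 0.25×(128−252) = 252 − 31 = 221 → 221
  G: 243 − 28.75 = 214.25 → 214
  B: 249 + 0.25×(128−249) = 249 − 30.25 = 218.75 → 219
rgb(221, 214, 219) = #ddd6db.

#ddd6db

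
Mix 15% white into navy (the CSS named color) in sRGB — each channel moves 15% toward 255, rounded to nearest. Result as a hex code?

#262693

CSS navy is rgb(0, 0, 128).
A 15% tint moves each channel 15% toward 255:
  R: 0 + 0.15×(255−0) = 0 + 38.25 = 38.25 → 38
  G: 0 + 38.25 = 38.25 → 38
  B: 128 + 19.05 = 147.05 → 147
rgb(38, 38, 147) = #262693.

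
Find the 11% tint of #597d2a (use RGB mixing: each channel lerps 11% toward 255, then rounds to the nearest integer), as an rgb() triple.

rgb(107, 139, 65)

#597d2a is rgb(89, 125, 42).
An 11% tint moves each channel 11% toward 255:
  R: 89 + 0.11×(255−89) = 89 + 18.26 = 107.26 → 107
  G: 125 + 0.11×(255−125) = 125 + 14.3 = 139.3 → 139
  B: 42 + 0.11×(255−42) = 42 + 23.43 = 65.43 → 65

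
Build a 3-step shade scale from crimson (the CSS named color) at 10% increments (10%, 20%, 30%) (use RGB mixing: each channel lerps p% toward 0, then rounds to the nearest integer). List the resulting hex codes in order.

#c61236, #b01030, #9a0e2a

CSS crimson is rgb(220, 20, 60).
10%: (220 − 22 = 198→198, 20 − 2 = 18→18, 60 − 6 = 54→54) → #c61236
20%: (220 − 44 = 176→176, 20 − 4 = 16→16, 60 − 12 = 48→48) → #b01030
30%: (220 − 66 = 154→154, 20 − 6 = 14→14, 60 − 18 = 42→42) → #9a0e2a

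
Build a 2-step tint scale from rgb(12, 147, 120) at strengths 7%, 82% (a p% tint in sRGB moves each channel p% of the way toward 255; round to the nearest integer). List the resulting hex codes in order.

7%: (12 + 17.01 = 29.01→29, 147 + 7.56 = 154.56→155, 120 + 9.45 = 129.45→129) → #1d9b81
82%: (12 + 199.26 = 211.26→211, 147 + 88.56 = 235.56→236, 120 + 110.7 = 230.7→231) → #d3ece7

#1d9b81, #d3ece7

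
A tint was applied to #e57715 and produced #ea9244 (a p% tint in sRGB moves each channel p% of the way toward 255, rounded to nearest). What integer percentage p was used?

20%

#e57715 is rgb(229, 119, 21); #ea9244 is rgb(234, 146, 68).
On the B channel (widest range): 68 ≈ 21 + (p/100)(255 − 21), so p ≈ 100×(68 − 21)/(255 − 21) = 4700/234 = 20.09.
p = 20 reproduces all three channels after rounding.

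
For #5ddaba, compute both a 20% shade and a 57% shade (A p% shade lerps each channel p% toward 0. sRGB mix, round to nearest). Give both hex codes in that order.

#4aae95, #285e50

#5ddaba is rgb(93, 218, 186).
20% shade:
  R: 93 − 18.6 = 74.4 → 74
  G: 218 + 0.2×(0−218) = 218 − 43.6 = 174.4 → 174
  B: 186 + 0.2×(0−186) = 186 − 37.2 = 148.8 → 149
  → #4aae95
57% shade:
  R: 93 + 0.57×(0−93) = 93 − 53.01 = 39.99 → 40
  G: 218 + 0.57×(0−218) = 218 − 124.26 = 93.74 → 94
  B: 186 + 0.57×(0−186) = 186 − 106.02 = 79.98 → 80
  → #285e50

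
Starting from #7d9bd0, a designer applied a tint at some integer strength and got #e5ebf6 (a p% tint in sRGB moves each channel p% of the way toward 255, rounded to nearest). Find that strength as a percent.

#7d9bd0 is rgb(125, 155, 208); #e5ebf6 is rgb(229, 235, 246).
On the R channel (widest range): 229 ≈ 125 + (p/100)(255 − 125), so p ≈ 100×(229 − 125)/(255 − 125) = 10400/130 = 80.00.
p = 80 reproduces all three channels after rounding.

80%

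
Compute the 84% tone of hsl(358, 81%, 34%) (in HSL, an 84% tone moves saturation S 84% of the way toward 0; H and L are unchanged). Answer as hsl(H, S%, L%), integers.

hsl(358, 13%, 34%)

S moves 84% from 81 toward 0: 81 − 68.04 = 12.96 → 13.
H and L are unchanged.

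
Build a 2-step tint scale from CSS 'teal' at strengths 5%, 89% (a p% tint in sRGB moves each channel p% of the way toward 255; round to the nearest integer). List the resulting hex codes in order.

CSS teal is rgb(0, 128, 128).
5%: (0 + 12.75 = 12.75→13, 128 + 6.35 = 134.35→134, 128 + 6.35 = 134.35→134) → #0d8686
89%: (0 + 226.95 = 226.95→227, 128 + 113.03 = 241.03→241, 128 + 113.03 = 241.03→241) → #e3f1f1

#0d8686, #e3f1f1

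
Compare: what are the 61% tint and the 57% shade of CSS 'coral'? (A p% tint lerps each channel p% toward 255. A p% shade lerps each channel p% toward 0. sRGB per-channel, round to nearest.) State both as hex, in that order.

#ffcdbb, #6e3722

CSS coral is rgb(255, 127, 80).
61% tint:
  R: 255 + 0.61×(255−255) = 255 + 0 = 255 → 255
  G: 127 + 78.08 = 205.08 → 205
  B: 80 + 0.61×(255−80) = 80 + 106.75 = 186.75 → 187
  → #ffcdbb
57% shade:
  R: 255 − 145.35 = 109.65 → 110
  G: 127 − 72.39 = 54.61 → 55
  B: 80 − 45.6 = 34.4 → 34
  → #6e3722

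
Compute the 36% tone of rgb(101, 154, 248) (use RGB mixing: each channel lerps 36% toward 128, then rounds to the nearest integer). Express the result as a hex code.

#6F91CD

A 36% tone moves each channel 36% toward 128:
  R: 101 + 9.72 = 110.72 → 111
  G: 154 − 9.36 = 144.64 → 145
  B: 248 − 43.2 = 204.8 → 205
rgb(111, 145, 205) = #6F91CD.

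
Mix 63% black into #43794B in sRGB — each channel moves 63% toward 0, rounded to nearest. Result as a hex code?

#192D1C

#43794B is rgb(67, 121, 75).
A 63% shade moves each channel 63% toward 0:
  R: 67 + 0.63×(0−67) = 67 − 42.21 = 24.79 → 25
  G: 121 + 0.63×(0−121) = 121 − 76.23 = 44.77 → 45
  B: 75 + 0.63×(0−75) = 75 − 47.25 = 27.75 → 28
rgb(25, 45, 28) = #192D1C.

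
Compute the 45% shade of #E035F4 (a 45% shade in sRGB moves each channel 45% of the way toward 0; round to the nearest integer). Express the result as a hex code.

#E035F4 is rgb(224, 53, 244).
A 45% shade moves each channel 45% toward 0:
  R: 224 + 0.45×(0−224) = 224 − 100.8 = 123.2 → 123
  G: 53 − 23.85 = 29.15 → 29
  B: 244 + 0.45×(0−244) = 244 − 109.8 = 134.2 → 134
rgb(123, 29, 134) = #7B1D86.

#7B1D86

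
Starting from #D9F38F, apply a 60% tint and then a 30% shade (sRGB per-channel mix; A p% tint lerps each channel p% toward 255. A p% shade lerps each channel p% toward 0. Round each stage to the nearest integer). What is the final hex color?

#D9F38F is rgb(217, 243, 143).
Per channel, c → c + 0.6(255 − c):
  R: 217 + 22.8 = 239.8 → 240
  G: 243 + 0.6×(255−243) = 243 + 7.2 = 250.2 → 250
  B: 143 + 0.6×(255−143) = 143 + 67.2 = 210.2 → 210
After the tint: rgb(240, 250, 210) = #F0FAD2.
Per channel, c → c + 0.3(0 − c):
  R: 240 − 72 = 168 → 168
  G: 250 + 0.3×(0−250) = 250 − 75 = 175 → 175
  B: 210 − 63 = 147 → 147
rgb(168, 175, 147) = #A8AF93.

#A8AF93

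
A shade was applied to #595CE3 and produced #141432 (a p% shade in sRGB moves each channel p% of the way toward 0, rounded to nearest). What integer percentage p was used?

78%

#595CE3 is rgb(89, 92, 227); #141432 is rgb(20, 20, 50).
On the B channel (widest range): 50 ≈ 227 + (p/100)(0 − 227), so p ≈ 100×(50 − 227)/(0 − 227) = -17700/-227 = 77.97.
p = 78 reproduces all three channels after rounding.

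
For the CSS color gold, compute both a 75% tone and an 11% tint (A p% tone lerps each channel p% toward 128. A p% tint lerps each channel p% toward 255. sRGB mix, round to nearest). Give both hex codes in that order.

CSS gold is rgb(255, 215, 0).
75% tone:
  R: 255 − 95.25 = 159.75 → 160
  G: 215 − 65.25 = 149.75 → 150
  B: 0 + 0.75×(128−0) = 0 + 96 = 96 → 96
  → #A09660
11% tint:
  R: 255 + 0.11×(255−255) = 255 + 0 = 255 → 255
  G: 215 + 4.4 = 219.4 → 219
  B: 0 + 0.11×(255−0) = 0 + 28.05 = 28.05 → 28
  → #FFDB1C

#A09660, #FFDB1C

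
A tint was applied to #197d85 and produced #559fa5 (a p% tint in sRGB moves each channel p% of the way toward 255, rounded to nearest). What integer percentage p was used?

26%

#197d85 is rgb(25, 125, 133); #559fa5 is rgb(85, 159, 165).
On the R channel (widest range): 85 ≈ 25 + (p/100)(255 − 25), so p ≈ 100×(85 − 25)/(255 − 25) = 6000/230 = 26.09.
p = 26 reproduces all three channels after rounding.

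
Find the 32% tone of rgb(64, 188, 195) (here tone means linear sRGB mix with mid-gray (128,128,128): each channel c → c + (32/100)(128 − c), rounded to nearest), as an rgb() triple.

Lerp each channel 32% toward 128:
  R: 64 + 0.32×(128−64) = 64 + 20.48 = 84.48 → 84
  G: 188 − 19.2 = 168.8 → 169
  B: 195 − 21.44 = 173.56 → 174

rgb(84, 169, 174)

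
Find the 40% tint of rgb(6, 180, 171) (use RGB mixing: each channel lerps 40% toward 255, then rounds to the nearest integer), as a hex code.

Lerp each channel 40% toward 255:
  R: 6 + 99.6 = 105.6 → 106
  G: 180 + 0.4×(255−180) = 180 + 30 = 210 → 210
  B: 171 + 33.6 = 204.6 → 205
rgb(106, 210, 205) = #6ad2cd.

#6ad2cd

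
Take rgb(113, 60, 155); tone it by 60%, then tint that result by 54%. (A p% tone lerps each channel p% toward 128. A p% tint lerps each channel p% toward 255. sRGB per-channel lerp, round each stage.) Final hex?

#c2b8ca

Per channel, c → c + 0.6(128 − c):
  R: 113 + 9 = 122 → 122
  G: 60 + 40.8 = 100.8 → 101
  B: 155 + 0.6×(128−155) = 155 − 16.2 = 138.8 → 139
After the tone: rgb(122, 101, 139) = #7a658b.
Per channel, c → c + 0.54(255 − c):
  R: 122 + 71.82 = 193.82 → 194
  G: 101 + 0.54×(255−101) = 101 + 83.16 = 184.16 → 184
  B: 139 + 0.54×(255−139) = 139 + 62.64 = 201.64 → 202
rgb(194, 184, 202) = #c2b8ca.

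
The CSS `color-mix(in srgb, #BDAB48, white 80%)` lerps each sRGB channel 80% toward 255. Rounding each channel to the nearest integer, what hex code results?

#BDAB48 is rgb(189, 171, 72).
Per channel, c → c + 0.8(255 − c):
  R: 189 + 0.8×(255−189) = 189 + 52.8 = 241.8 → 242
  G: 171 + 67.2 = 238.2 → 238
  B: 72 + 0.8×(255−72) = 72 + 146.4 = 218.4 → 218
rgb(242, 238, 218) = #F2EEDA.

#F2EEDA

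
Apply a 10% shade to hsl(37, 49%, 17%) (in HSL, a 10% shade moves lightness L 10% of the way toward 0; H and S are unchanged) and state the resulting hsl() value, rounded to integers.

hsl(37, 49%, 15%)

L moves 10% from 17 toward 0: 17 − 1.7 = 15.3 → 15.
H and S are unchanged.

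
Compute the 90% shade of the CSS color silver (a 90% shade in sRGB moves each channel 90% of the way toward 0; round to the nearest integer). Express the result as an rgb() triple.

rgb(19, 19, 19)

CSS silver is rgb(192, 192, 192).
A 90% shade moves each channel 90% toward 0:
  R: 192 − 172.8 = 19.2 → 19
  G: 192 − 172.8 = 19.2 → 19
  B: 192 + 0.9×(0−192) = 192 − 172.8 = 19.2 → 19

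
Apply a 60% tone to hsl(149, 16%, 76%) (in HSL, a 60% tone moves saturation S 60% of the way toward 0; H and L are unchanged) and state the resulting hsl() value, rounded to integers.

S moves 60% from 16 toward 0: 16 − 9.6 = 6.4 → 6.
H and L are unchanged.

hsl(149, 6%, 76%)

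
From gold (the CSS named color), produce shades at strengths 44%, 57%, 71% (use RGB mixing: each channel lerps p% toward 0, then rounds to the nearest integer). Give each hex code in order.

CSS gold is rgb(255, 215, 0).
44%: (255 − 112.2 = 142.8→143, 215 − 94.6 = 120.4→120, 0→0) → #8F7800
57%: (255 − 145.35 = 109.65→110, 215 − 122.55 = 92.45→92, 0→0) → #6E5C00
71%: (255 − 181.05 = 73.95→74, 215 − 152.65 = 62.35→62, 0→0) → #4A3E00

#8F7800, #6E5C00, #4A3E00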